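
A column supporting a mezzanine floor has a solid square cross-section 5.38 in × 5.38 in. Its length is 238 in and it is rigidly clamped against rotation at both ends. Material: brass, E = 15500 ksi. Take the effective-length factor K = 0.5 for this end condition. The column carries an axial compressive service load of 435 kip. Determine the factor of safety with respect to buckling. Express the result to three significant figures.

n ≈ 1.73

I = a⁴/12 = 5.38⁴/12 = 69.81 in⁴
Effective length L_e = K·L = 0.5 × 238 = 119.0 in
P_cr = π²EI / L_e² = π² × 15500×10³ × 69.81 / 119.0² = 7.542×10^5 lb
Factor of safety n = P_cr / P = 754.20 / 435 = 1.73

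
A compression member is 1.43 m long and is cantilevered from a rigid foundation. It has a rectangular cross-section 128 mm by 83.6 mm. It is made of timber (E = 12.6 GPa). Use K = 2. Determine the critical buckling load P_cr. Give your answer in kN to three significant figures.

P_cr ≈ 94.8 kN

Buckling occurs about the weak axis: I_min = h·b³/12 with b = 83.6 mm (the shorter side).
I_min = 128×83.6³/12 = 6.232×10^6 mm⁴
I = 6.232×10^6 mm⁴ = 6.232×10^-6 m⁴
Effective length L_e = K·L = 2 × 1.43 = 2.860 m
P_cr = π²EI / L_e² = π² × 12.6×10⁹ × 6.232×10^-6 / 2.860² = 9.475×10^4 N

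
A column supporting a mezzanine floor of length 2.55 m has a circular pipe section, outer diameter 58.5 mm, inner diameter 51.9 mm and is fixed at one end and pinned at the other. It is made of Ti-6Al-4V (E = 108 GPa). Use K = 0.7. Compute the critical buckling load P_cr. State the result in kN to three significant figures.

d_o = 58.5 mm, d_i = 51.9 mm
I = π(d_o⁴ − d_i⁴)/64 = π(58.5⁴ − 51.90⁴)/64 = 2.187×10^5 mm⁴
I = 2.187×10^5 mm⁴ = 2.187×10^-7 m⁴
Effective length L_e = K·L = 0.7 × 2.55 = 1.785 m
P_cr = π²EI / L_e² = π² × 108×10⁹ × 2.187×10^-7 / 1.785² = 7.318×10^4 N

P_cr ≈ 73.2 kN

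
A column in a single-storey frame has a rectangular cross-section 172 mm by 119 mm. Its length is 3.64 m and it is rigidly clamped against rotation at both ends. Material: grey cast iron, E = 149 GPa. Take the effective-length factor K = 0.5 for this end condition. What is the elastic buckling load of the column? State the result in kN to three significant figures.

P_cr ≈ 10700 kN

Buckling occurs about the weak axis: I_min = h·b³/12 with b = 119 mm (the shorter side).
I_min = 172×119³/12 = 2.415×10^7 mm⁴
I = 2.415×10^7 mm⁴ = 2.415×10^-5 m⁴
Effective length L_e = K·L = 0.5 × 3.64 = 1.820 m
P_cr = π²EI / L_e² = π² × 149×10⁹ × 2.415×10^-5 / 1.820² = 1.072×10^7 N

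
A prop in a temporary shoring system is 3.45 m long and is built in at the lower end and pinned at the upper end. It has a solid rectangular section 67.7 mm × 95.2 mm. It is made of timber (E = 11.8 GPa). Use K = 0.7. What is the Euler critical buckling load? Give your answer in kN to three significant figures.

P_cr ≈ 49.2 kN

Buckling occurs about the weak axis: I_min = h·b³/12 with b = 67.7 mm (the shorter side).
I_min = 95.2×67.7³/12 = 2.462×10^6 mm⁴
I = 2.462×10^6 mm⁴ = 2.462×10^-6 m⁴
Effective length L_e = K·L = 0.7 × 3.45 = 2.415 m
P_cr = π²EI / L_e² = π² × 11.8×10⁹ × 2.462×10^-6 / 2.415² = 4.916×10^4 N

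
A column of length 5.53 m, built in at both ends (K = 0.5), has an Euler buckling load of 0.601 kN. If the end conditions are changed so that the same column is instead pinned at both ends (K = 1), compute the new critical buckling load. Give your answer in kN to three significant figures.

P_cr ≈ 0.150 kN

P_cr ∝ 1/K², so P_cr,new = P_cr,old × (K_old/K_new)² = 0.601 × (0.5/1)²
= 0.601 × 0.2500 = 0.150 kN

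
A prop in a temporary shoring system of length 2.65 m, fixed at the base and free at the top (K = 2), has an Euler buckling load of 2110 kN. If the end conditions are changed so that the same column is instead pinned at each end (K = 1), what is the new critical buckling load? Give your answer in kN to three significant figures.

P_cr ∝ 1/K², so P_cr,new = P_cr,old × (K_old/K_new)² = 2110 × (2/1)²
= 2110 × 4.000 = 8440 kN

P_cr ≈ 8440 kN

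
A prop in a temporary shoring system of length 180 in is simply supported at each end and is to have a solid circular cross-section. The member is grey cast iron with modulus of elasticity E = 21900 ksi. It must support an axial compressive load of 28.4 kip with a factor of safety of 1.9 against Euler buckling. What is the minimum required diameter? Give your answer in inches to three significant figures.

Required P_cr = n·P = 1.9 × 28.4 = 53.96 kip
L_e = K·L = 1 × 180 = 180.0 in
Required I = P_cr·L_e²/(π²E) = 5.396×10^4 × 180.0² / (π² × 2.19×10^7) = 8.089 in⁴
Solid circle: I = πd⁴/64  ⇒  d = (64I/π)^(1/4) = (64×8.089/π)^(1/4) = 3.58 in

d ≈ 3.58 in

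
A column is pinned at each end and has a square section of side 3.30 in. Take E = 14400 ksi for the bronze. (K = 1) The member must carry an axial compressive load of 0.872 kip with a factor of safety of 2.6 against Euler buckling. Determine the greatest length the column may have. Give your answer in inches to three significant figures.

L_max ≈ 787 in

I = a⁴/12 = 3.30⁴/12 = 9.883 in⁴
Required critical load P_cr = n·P = 2.6 × 0.872 = 2.267 kip = 2.267×10^3 lb
From P_cr = π²EI/(K·L)²:  L = (1/K)·√(π²EI/P_cr) = (1/1)·√(π²×1.44×10^7×9.883/2.267×10^3)
L = 787 in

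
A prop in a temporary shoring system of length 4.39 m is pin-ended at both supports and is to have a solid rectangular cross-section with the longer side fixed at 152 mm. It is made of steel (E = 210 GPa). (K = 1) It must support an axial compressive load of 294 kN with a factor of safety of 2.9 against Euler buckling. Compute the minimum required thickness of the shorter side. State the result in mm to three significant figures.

Required P_cr = n·P = 2.9 × 294 = 852.6 kN
L_e = K·L = 1 × 4.39 = 4.390 m
Required I = P_cr·L_e²/(π²E) = 8.526×10^5 × 4.390² / (π² × 2.10×10^11) = 7.928×10^-6 m⁴
I_req = 7.928×10^6 mm⁴
Rectangle, weak axis: I_min = h·b³/12 with h = 152 mm fixed  ⇒  b = (12I/h)^(1/3) = 85.5 mm

b ≈ 85.5 mm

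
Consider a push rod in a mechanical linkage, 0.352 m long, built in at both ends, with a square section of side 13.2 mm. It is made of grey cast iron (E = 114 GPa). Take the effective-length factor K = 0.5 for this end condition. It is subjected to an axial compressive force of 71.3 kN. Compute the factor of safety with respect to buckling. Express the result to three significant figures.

n ≈ 1.29

I = a⁴/12 = 13.2⁴/12 = 2.530×10^3 mm⁴
I = 2.530×10^3 mm⁴ = 2.530×10^-9 m⁴
Effective length L_e = K·L = 0.5 × 0.352 = 0.1760 m
P_cr = π²EI / L_e² = π² × 114×10⁹ × 2.530×10^-9 / 0.1760² = 9.190×10^4 N
Factor of safety n = P_cr / P = 91.895 / 71.3 = 1.29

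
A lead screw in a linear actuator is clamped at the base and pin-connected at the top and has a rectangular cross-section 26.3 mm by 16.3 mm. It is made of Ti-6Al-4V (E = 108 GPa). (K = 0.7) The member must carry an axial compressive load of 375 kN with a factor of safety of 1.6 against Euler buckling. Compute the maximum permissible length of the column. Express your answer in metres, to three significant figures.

Buckling occurs about the weak axis: I_min = h·b³/12 with b = 16.3 mm (the shorter side).
I_min = 26.3×16.3³/12 = 9.492×10^3 mm⁴
I = 9.492×10^-9 m⁴
Required critical load P_cr = n·P = 1.6 × 375 = 600.0 kN = 6.000×10^5 N
From P_cr = π²EI/(K·L)²:  L = (1/K)·√(π²EI/P_cr) = (1/0.7)·√(π²×1.08×10^11×9.492×10^-9/6.000×10^5)
L = 0.186 m

L_max ≈ 0.186 m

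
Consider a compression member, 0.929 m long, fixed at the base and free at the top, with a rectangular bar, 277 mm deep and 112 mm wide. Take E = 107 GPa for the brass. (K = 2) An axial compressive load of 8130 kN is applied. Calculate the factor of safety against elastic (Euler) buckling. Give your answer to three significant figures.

n ≈ 1.22

Buckling occurs about the weak axis: I_min = h·b³/12 with b = 112 mm (the shorter side).
I_min = 277×112³/12 = 3.243×10^7 mm⁴
I = 3.243×10^7 mm⁴ = 3.243×10^-5 m⁴
Effective length L_e = K·L = 2 × 0.929 = 1.858 m
P_cr = π²EI / L_e² = π² × 107×10⁹ × 3.243×10^-5 / 1.858² = 9.921×10^6 N
Factor of safety n = P_cr / P = 9920.8 / 8130 = 1.22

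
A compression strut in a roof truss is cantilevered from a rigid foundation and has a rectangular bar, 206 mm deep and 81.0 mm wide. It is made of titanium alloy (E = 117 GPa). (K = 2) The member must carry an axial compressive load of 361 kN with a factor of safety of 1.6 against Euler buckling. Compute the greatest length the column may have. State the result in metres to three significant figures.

Buckling occurs about the weak axis: I_min = h·b³/12 with b = 81.0 mm (the shorter side).
I_min = 206×81.0³/12 = 9.123×10^6 mm⁴
I = 9.123×10^-6 m⁴
Required critical load P_cr = n·P = 1.6 × 361 = 577.6 kN = 5.776×10^5 N
From P_cr = π²EI/(K·L)²:  L = (1/K)·√(π²EI/P_cr) = (1/2)·√(π²×1.17×10^11×9.123×10^-6/5.776×10^5)
L = 2.14 m

L_max ≈ 2.14 m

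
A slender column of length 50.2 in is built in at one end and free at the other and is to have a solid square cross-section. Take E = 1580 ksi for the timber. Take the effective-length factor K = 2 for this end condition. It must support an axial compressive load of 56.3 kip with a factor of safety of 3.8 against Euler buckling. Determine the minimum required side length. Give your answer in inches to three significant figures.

a ≈ 6.38 in

Required P_cr = n·P = 3.8 × 56.3 = 213.9 kip
L_e = K·L = 2 × 50.2 = 100.4 in
Required I = P_cr·L_e²/(π²E) = 2.139×10^5 × 100.4² / (π² × 1.58×10^6) = 138.3 in⁴
Solid square: I = a⁴/12  ⇒  a = (12I)^(1/4) = (12×138.3)^(1/4) = 6.38 in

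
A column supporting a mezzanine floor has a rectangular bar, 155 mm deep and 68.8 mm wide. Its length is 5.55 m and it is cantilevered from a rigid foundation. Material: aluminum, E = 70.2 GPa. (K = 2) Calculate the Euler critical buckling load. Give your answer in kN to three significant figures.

P_cr ≈ 23.7 kN

Buckling occurs about the weak axis: I_min = h·b³/12 with b = 68.8 mm (the shorter side).
I_min = 155×68.8³/12 = 4.206×10^6 mm⁴
I = 4.206×10^6 mm⁴ = 4.206×10^-6 m⁴
Effective length L_e = K·L = 2 × 5.55 = 11.10 m
P_cr = π²EI / L_e² = π² × 70.2×10⁹ × 4.206×10^-6 / 11.10² = 2.365×10^4 N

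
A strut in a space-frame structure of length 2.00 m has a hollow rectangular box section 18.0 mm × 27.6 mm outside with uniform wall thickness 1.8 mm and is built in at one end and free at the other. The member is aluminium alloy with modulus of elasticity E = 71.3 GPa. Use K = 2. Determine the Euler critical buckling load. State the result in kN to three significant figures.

P_cr ≈ 0.327 kN

Inner dimensions: h_i = 27.6 − 2×1.8 = 24.00 mm, b_i = 18.0 − 2×1.8 = 14.40 mm
Weak-axis I_min = (h_o·b_o³ − h_i·b_i³)/12 with b_o = 18.0, b_i = 14.40 mm (shorter outer/inner sides).
I_min = (27.6×18.0³ − 24.00×14.40³)/12 = 7.442×10^3 mm⁴
I = 7.442×10^3 mm⁴ = 7.442×10^-9 m⁴
Effective length L_e = K·L = 2 × 2.00 = 4.000 m
P_cr = π²EI / L_e² = π² × 71.3×10⁹ × 7.442×10^-9 / 4.000² = 327.3 N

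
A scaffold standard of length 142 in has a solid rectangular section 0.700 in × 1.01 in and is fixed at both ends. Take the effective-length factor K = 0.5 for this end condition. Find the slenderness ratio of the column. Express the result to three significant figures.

For a rectangle r_min = b/√12 = 0.700/√12 = 0.2021 in
L_e = K·L = 0.5 × 142 = 71.00 in
λ = L_e / r_min = 71.000 / 0.2021 = 351

λ ≈ 351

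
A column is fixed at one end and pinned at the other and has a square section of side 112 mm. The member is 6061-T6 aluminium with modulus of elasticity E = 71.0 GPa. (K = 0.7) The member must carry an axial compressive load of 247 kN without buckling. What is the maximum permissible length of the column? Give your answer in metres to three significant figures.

I = a⁴/12 = 112⁴/12 = 1.311×10^7 mm⁴
I = 1.311×10^-5 m⁴
At the buckling limit P_cr = P = 2.470×10^5 N
From P_cr = π²EI/(K·L)²:  L = (1/K)·√(π²EI/P_cr) = (1/0.7)·√(π²×7.10×10^10×1.311×10^-5/2.470×10^5)
L = 8.71 m

L_max ≈ 8.71 m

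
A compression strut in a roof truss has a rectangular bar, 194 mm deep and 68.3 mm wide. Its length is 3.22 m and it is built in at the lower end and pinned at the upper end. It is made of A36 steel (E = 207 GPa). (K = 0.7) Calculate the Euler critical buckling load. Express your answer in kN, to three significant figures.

P_cr ≈ 2070 kN

Buckling occurs about the weak axis: I_min = h·b³/12 with b = 68.3 mm (the shorter side).
I_min = 194×68.3³/12 = 5.151×10^6 mm⁴
I = 5.151×10^6 mm⁴ = 5.151×10^-6 m⁴
Effective length L_e = K·L = 0.7 × 3.22 = 2.254 m
P_cr = π²EI / L_e² = π² × 207×10⁹ × 5.151×10^-6 / 2.254² = 2.071×10^6 N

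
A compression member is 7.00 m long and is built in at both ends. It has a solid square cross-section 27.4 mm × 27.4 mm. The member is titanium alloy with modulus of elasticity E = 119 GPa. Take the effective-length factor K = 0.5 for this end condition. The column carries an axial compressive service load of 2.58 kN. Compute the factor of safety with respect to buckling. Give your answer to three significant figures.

I = a⁴/12 = 27.4⁴/12 = 4.697×10^4 mm⁴
I = 4.697×10^4 mm⁴ = 4.697×10^-8 m⁴
Effective length L_e = K·L = 0.5 × 7.00 = 3.500 m
P_cr = π²EI / L_e² = π² × 119×10⁹ × 4.697×10^-8 / 3.500² = 4.503×10^3 N
Factor of safety n = P_cr / P = 4.5033 / 2.58 = 1.75

n ≈ 1.75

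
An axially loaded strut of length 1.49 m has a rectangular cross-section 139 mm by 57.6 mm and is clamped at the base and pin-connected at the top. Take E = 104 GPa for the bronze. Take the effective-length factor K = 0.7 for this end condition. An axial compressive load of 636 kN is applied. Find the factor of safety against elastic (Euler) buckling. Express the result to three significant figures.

Buckling occurs about the weak axis: I_min = h·b³/12 with b = 57.6 mm (the shorter side).
I_min = 139×57.6³/12 = 2.214×10^6 mm⁴
I = 2.214×10^6 mm⁴ = 2.214×10^-6 m⁴
Effective length L_e = K·L = 0.7 × 1.49 = 1.043 m
P_cr = π²EI / L_e² = π² × 104×10⁹ × 2.214×10^-6 / 1.043² = 2.089×10^6 N
Factor of safety n = P_cr / P = 2088.6 / 636 = 3.28

n ≈ 3.28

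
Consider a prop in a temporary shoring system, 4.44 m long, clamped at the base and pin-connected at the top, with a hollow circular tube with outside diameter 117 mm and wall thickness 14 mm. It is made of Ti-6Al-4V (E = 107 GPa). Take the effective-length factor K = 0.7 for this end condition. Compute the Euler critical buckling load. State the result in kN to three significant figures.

Inner diameter d_i = 117 − 2×14 = 89.00 mm
I = π(d_o⁴ − d_i⁴)/64 = π(117⁴ − 89.00⁴)/64 = 6.119×10^6 mm⁴
I = 6.119×10^6 mm⁴ = 6.119×10^-6 m⁴
Effective length L_e = K·L = 0.7 × 4.44 = 3.108 m
P_cr = π²EI / L_e² = π² × 107×10⁹ × 6.119×10^-6 / 3.108² = 6.689×10^5 N

P_cr ≈ 669 kN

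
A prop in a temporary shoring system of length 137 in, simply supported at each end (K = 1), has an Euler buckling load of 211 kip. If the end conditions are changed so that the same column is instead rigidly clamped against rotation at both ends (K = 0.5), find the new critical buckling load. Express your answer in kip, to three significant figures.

P_cr ≈ 844 kip

P_cr ∝ 1/K², so P_cr,new = P_cr,old × (K_old/K_new)² = 211 × (1/0.5)²
= 211 × 4.000 = 844 kip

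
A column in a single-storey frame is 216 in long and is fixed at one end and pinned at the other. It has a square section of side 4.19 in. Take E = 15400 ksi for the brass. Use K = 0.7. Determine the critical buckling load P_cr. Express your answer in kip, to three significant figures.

I = a⁴/12 = 4.19⁴/12 = 25.68 in⁴
Effective length L_e = K·L = 0.7 × 216 = 151.2 in
P_cr = π²EI / L_e² = π² × 15400×10³ × 25.68 / 151.2² = 1.708×10^5 lb

P_cr ≈ 171 kip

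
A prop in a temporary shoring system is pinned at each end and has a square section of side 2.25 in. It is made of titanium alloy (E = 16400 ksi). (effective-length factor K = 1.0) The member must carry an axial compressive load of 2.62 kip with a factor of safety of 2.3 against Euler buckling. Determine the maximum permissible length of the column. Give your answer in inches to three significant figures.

L_max ≈ 240 in

I = a⁴/12 = 2.25⁴/12 = 2.136 in⁴
Required critical load P_cr = n·P = 2.3 × 2.62 = 6.026 kip = 6.026×10^3 lb
From P_cr = π²EI/(K·L)²:  L = (1/K)·√(π²EI/P_cr) = (1/1)·√(π²×1.64×10^7×2.136/6.026×10^3)
L = 240 in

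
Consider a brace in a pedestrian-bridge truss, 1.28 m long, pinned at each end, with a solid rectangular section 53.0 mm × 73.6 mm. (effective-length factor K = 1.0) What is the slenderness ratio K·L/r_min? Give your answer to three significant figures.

For a rectangle r_min = b/√12 = 53.0/√12 = 15.30 mm
L_e = K·L = 1 × 1.28 m = 1.280 m = 1280.0 mm
λ = L_e / r_min = 1280.0 / 15.30 = 83.7

λ ≈ 83.7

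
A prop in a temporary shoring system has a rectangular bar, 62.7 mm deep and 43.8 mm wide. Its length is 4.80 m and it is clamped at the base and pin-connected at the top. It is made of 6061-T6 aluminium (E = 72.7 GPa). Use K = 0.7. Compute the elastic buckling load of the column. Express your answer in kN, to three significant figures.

P_cr ≈ 27.9 kN

Buckling occurs about the weak axis: I_min = h·b³/12 with b = 43.8 mm (the shorter side).
I_min = 62.7×43.8³/12 = 4.390×10^5 mm⁴
I = 4.390×10^5 mm⁴ = 4.390×10^-7 m⁴
Effective length L_e = K·L = 0.7 × 4.80 = 3.360 m
P_cr = π²EI / L_e² = π² × 72.7×10⁹ × 4.390×10^-7 / 3.360² = 2.790×10^4 N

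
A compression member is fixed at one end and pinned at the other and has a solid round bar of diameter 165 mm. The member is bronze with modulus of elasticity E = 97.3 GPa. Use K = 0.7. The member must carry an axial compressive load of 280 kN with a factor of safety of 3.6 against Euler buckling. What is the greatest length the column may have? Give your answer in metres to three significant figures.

I = πd⁴/64 = π×165⁴/64 = 3.638×10^7 mm⁴
I = 3.638×10^-5 m⁴
Required critical load P_cr = n·P = 3.6 × 280 = 1008 kN = 1.008×10^6 N
From P_cr = π²EI/(K·L)²:  L = (1/K)·√(π²EI/P_cr) = (1/0.7)·√(π²×9.73×10^10×3.638×10^-5/1.008×10^6)
L = 8.41 m

L_max ≈ 8.41 m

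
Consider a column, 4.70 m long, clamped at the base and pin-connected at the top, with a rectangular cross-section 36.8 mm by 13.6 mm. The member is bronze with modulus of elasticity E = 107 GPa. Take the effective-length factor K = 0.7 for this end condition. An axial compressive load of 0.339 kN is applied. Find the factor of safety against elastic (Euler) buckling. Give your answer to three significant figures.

n ≈ 2.22

Buckling occurs about the weak axis: I_min = h·b³/12 with b = 13.6 mm (the shorter side).
I_min = 36.8×13.6³/12 = 7.714×10^3 mm⁴
I = 7.714×10^3 mm⁴ = 7.714×10^-9 m⁴
Effective length L_e = K·L = 0.7 × 4.70 = 3.290 m
P_cr = π²EI / L_e² = π² × 107×10⁹ × 7.714×10^-9 / 3.290² = 752.6 N
Factor of safety n = P_cr / P = 0.75262 / 0.339 = 2.22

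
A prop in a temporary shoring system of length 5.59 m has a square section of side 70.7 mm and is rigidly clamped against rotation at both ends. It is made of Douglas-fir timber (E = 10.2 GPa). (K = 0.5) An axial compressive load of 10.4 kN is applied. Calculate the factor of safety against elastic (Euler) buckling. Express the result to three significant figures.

I = a⁴/12 = 70.7⁴/12 = 2.082×10^6 mm⁴
I = 2.082×10^6 mm⁴ = 2.082×10^-6 m⁴
Effective length L_e = K·L = 0.5 × 5.59 = 2.795 m
P_cr = π²EI / L_e² = π² × 10.2×10⁹ × 2.082×10^-6 / 2.795² = 2.683×10^4 N
Factor of safety n = P_cr / P = 26.831 / 10.4 = 2.58

n ≈ 2.58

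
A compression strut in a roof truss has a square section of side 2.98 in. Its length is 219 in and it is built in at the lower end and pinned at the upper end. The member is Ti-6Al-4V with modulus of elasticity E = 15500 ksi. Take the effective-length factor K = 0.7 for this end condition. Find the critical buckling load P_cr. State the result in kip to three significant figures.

I = a⁴/12 = 2.98⁴/12 = 6.572 in⁴
Effective length L_e = K·L = 0.7 × 219 = 153.3 in
P_cr = π²EI / L_e² = π² × 15500×10³ × 6.572 / 153.3² = 4.278×10^4 lb

P_cr ≈ 42.8 kip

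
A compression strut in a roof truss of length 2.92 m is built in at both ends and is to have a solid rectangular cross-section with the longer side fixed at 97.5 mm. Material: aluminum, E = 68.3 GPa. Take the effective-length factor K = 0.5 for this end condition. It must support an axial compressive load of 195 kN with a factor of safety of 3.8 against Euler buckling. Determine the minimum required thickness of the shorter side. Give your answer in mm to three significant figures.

b ≈ 66.1 mm

Required P_cr = n·P = 3.8 × 195 = 741.0 kN
L_e = K·L = 0.5 × 2.92 = 1.460 m
Required I = P_cr·L_e²/(π²E) = 7.410×10^5 × 1.460² / (π² × 6.83×10^10) = 2.343×10^-6 m⁴
I_req = 2.343×10^6 mm⁴
Rectangle, weak axis: I_min = h·b³/12 with h = 97.5 mm fixed  ⇒  b = (12I/h)^(1/3) = 66.1 mm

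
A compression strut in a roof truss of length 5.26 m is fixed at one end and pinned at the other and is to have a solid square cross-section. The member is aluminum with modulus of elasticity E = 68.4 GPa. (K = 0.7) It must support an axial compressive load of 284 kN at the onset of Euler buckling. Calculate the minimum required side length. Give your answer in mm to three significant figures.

a ≈ 91.0 mm

L_e = K·L = 0.7 × 5.26 = 3.682 m
Required I = P_cr·L_e²/(π²E) = 2.840×10^5 × 3.682² / (π² × 6.84×10^10) = 5.703×10^-6 m⁴
I_req = 5.703×10^6 mm⁴
Solid square: I = a⁴/12  ⇒  a = (12I)^(1/4) = (12×5.703×10^6)^(1/4) = 91.0 mm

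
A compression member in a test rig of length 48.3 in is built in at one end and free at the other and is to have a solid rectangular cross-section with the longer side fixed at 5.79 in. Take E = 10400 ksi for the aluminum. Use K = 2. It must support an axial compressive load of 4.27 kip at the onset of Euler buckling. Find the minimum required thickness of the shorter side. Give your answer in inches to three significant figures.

L_e = K·L = 2 × 48.3 = 96.60 in
Required I = P_cr·L_e²/(π²E) = 4.270×10^3 × 96.60² / (π² × 1.04×10^7) = 0.3882 in⁴
Rectangle, weak axis: I_min = h·b³/12 with h = 5.79 in fixed  ⇒  b = (12I/h)^(1/3) = 0.930 in

b ≈ 0.930 in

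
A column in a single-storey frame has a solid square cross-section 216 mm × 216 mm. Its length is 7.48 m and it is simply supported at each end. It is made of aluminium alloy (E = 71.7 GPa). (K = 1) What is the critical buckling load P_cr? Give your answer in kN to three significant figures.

I = a⁴/12 = 216⁴/12 = 1.814×10^8 mm⁴
I = 1.814×10^8 mm⁴ = 1.814×10^-4 m⁴
Effective length L_e = K·L = 1 × 7.48 = 7.480 m
P_cr = π²EI / L_e² = π² × 71.7×10⁹ × 1.814×10^-4 / 7.480² = 2.294×10^6 N

P_cr ≈ 2290 kN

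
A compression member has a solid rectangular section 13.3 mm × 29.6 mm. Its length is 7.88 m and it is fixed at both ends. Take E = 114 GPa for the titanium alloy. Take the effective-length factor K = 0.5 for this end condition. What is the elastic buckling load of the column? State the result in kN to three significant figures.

P_cr ≈ 0.421 kN

Buckling occurs about the weak axis: I_min = h·b³/12 with b = 13.3 mm (the shorter side).
I_min = 29.6×13.3³/12 = 5.803×10^3 mm⁴
I = 5.803×10^3 mm⁴ = 5.803×10^-9 m⁴
Effective length L_e = K·L = 0.5 × 7.88 = 3.940 m
P_cr = π²EI / L_e² = π² × 114×10⁹ × 5.803×10^-9 / 3.940² = 420.6 N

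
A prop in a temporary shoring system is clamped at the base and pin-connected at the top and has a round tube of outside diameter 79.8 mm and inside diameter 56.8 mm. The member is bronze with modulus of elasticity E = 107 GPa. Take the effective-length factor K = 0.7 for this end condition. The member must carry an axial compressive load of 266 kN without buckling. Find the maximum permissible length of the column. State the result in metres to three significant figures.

L_max ≈ 3.46 m

d_o = 79.8 mm, d_i = 56.8 mm
I = π(d_o⁴ − d_i⁴)/64 = π(79.8⁴ − 56.80⁴)/64 = 1.480×10^6 mm⁴
I = 1.480×10^-6 m⁴
At the buckling limit P_cr = P = 2.660×10^5 N
From P_cr = π²EI/(K·L)²:  L = (1/K)·√(π²EI/P_cr) = (1/0.7)·√(π²×1.07×10^11×1.480×10^-6/2.660×10^5)
L = 3.46 m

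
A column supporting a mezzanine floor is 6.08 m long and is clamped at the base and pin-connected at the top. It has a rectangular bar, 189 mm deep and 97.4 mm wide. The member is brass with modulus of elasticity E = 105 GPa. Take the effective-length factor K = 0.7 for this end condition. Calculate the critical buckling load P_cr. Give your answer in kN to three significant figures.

P_cr ≈ 833 kN

Buckling occurs about the weak axis: I_min = h·b³/12 with b = 97.4 mm (the shorter side).
I_min = 189×97.4³/12 = 1.455×10^7 mm⁴
I = 1.455×10^7 mm⁴ = 1.455×10^-5 m⁴
Effective length L_e = K·L = 0.7 × 6.08 = 4.256 m
P_cr = π²EI / L_e² = π² × 105×10⁹ × 1.455×10^-5 / 4.256² = 8.326×10^5 N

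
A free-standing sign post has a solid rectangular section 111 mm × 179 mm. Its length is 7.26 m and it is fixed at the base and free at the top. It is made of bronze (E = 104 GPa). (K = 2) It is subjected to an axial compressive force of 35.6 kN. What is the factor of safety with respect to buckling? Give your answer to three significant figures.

Buckling occurs about the weak axis: I_min = h·b³/12 with b = 111 mm (the shorter side).
I_min = 179×111³/12 = 2.040×10^7 mm⁴
I = 2.040×10^7 mm⁴ = 2.040×10^-5 m⁴
Effective length L_e = K·L = 2 × 7.26 = 14.52 m
P_cr = π²EI / L_e² = π² × 104×10⁹ × 2.040×10^-5 / 14.52² = 9.932×10^4 N
Factor of safety n = P_cr / P = 99.321 / 35.6 = 2.79

n ≈ 2.79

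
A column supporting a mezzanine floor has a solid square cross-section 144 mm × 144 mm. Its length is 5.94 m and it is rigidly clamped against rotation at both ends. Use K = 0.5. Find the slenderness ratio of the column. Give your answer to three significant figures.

λ ≈ 71.4

I = a⁴/12 = 144⁴/12 = 3.583×10^7 mm⁴
A = 2.074×10^4 mm²;  r_min = √(I/A) = √(3.583×10^7/2.074×10^4) = 41.57 mm
L_e = K·L = 0.5 × 5.94 m = 2.970 m = 2970.0 mm
λ = L_e / r_min = 2970.0 / 41.57 = 71.4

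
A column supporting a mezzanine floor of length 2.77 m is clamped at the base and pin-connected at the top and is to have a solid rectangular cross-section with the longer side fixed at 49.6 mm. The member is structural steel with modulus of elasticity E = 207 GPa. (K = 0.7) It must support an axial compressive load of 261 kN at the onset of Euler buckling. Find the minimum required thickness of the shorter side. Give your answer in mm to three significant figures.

L_e = K·L = 0.7 × 2.77 = 1.939 m
Required I = P_cr·L_e²/(π²E) = 2.610×10^5 × 1.939² / (π² × 2.07×10^11) = 4.803×10^-7 m⁴
I_req = 4.803×10^5 mm⁴
Rectangle, weak axis: I_min = h·b³/12 with h = 49.6 mm fixed  ⇒  b = (12I/h)^(1/3) = 48.8 mm

b ≈ 48.8 mm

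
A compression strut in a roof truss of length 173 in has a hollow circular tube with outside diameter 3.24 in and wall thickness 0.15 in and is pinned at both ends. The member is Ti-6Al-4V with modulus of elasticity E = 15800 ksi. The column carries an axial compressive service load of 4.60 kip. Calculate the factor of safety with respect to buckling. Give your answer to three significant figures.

n ≈ 1.97

Inner diameter d_i = 3.24 − 2×0.15 = 2.940 in
I = π(d_o⁴ − d_i⁴)/64 = π(3.24⁴ − 2.940⁴)/64 = 1.742 in⁴
Effective length L_e = K·L = 1 × 173 = 173.0 in
P_cr = π²EI / L_e² = π² × 15800×10³ × 1.742 / 173.0² = 9.076×10^3 lb
Factor of safety n = P_cr / P = 9.0764 / 4.60 = 1.97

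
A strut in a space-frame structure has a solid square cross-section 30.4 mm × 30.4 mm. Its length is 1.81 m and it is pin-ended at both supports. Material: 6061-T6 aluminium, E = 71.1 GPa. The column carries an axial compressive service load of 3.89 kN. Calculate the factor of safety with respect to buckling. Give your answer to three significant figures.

n ≈ 3.92

I = a⁴/12 = 30.4⁴/12 = 7.117×10^4 mm⁴
I = 7.117×10^4 mm⁴ = 7.117×10^-8 m⁴
Effective length L_e = K·L = 1 × 1.81 = 1.810 m
P_cr = π²EI / L_e² = π² × 71.1×10⁹ × 7.117×10^-8 / 1.810² = 1.524×10^4 N
Factor of safety n = P_cr / P = 15.245 / 3.89 = 3.92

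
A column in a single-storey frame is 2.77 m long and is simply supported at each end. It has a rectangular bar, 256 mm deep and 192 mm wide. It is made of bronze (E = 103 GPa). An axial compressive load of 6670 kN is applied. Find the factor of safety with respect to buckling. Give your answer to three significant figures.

n ≈ 3.00

Buckling occurs about the weak axis: I_min = h·b³/12 with b = 192 mm (the shorter side).
I_min = 256×192³/12 = 1.510×10^8 mm⁴
I = 1.510×10^8 mm⁴ = 1.510×10^-4 m⁴
Effective length L_e = K·L = 1 × 2.77 = 2.770 m
P_cr = π²EI / L_e² = π² × 103×10⁹ × 1.510×10^-4 / 2.770² = 2.001×10^7 N
Factor of safety n = P_cr / P = 20005 / 6670 = 3.00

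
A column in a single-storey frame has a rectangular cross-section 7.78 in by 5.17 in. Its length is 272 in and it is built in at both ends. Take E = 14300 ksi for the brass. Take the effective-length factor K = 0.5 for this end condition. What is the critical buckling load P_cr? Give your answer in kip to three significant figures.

P_cr ≈ 684 kip

Buckling occurs about the weak axis: I_min = h·b³/12 with b = 5.17 in (the shorter side).
I_min = 7.78×5.17³/12 = 89.59 in⁴
Effective length L_e = K·L = 0.5 × 272 = 136.0 in
P_cr = π²EI / L_e² = π² × 14300×10³ × 89.59 / 136.0² = 6.836×10^5 lb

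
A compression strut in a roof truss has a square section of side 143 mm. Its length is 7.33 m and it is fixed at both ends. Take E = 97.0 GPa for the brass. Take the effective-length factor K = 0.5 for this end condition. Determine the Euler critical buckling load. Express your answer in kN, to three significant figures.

I = a⁴/12 = 143⁴/12 = 3.485×10^7 mm⁴
I = 3.485×10^7 mm⁴ = 3.485×10^-5 m⁴
Effective length L_e = K·L = 0.5 × 7.33 = 3.665 m
P_cr = π²EI / L_e² = π² × 97.0×10⁹ × 3.485×10^-5 / 3.665² = 2.484×10^6 N

P_cr ≈ 2480 kN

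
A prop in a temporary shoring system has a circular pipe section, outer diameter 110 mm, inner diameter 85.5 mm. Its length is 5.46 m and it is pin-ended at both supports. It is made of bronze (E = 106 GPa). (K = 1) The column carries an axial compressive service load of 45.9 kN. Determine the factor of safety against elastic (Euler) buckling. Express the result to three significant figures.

d_o = 110 mm, d_i = 85.5 mm
I = π(d_o⁴ − d_i⁴)/64 = π(110⁴ − 85.50⁴)/64 = 4.564×10^6 mm⁴
I = 4.564×10^6 mm⁴ = 4.564×10^-6 m⁴
Effective length L_e = K·L = 1 × 5.46 = 5.460 m
P_cr = π²EI / L_e² = π² × 106×10⁹ × 4.564×10^-6 / 5.460² = 1.602×10^5 N
Factor of safety n = P_cr / P = 160.15 / 45.9 = 3.49

n ≈ 3.49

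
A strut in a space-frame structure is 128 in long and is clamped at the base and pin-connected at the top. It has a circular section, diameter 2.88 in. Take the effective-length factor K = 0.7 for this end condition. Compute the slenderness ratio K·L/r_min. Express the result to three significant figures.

For a solid circle r = d/4 = 2.88/4 = 0.7200 in
L_e = K·L = 0.7 × 128 = 89.60 in
λ = L_e / r_min = 89.600 / 0.7200 = 124

λ ≈ 124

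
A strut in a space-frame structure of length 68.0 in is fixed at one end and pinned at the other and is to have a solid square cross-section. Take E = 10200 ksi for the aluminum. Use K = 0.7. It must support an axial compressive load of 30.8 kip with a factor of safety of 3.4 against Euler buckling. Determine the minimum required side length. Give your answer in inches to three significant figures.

a ≈ 2.31 in

Required P_cr = n·P = 3.4 × 30.8 = 104.7 kip
L_e = K·L = 0.7 × 68.0 = 47.60 in
Required I = P_cr·L_e²/(π²E) = 1.047×10^5 × 47.60² / (π² × 1.02×10^7) = 2.357 in⁴
Solid square: I = a⁴/12  ⇒  a = (12I)^(1/4) = (12×2.357)^(1/4) = 2.31 in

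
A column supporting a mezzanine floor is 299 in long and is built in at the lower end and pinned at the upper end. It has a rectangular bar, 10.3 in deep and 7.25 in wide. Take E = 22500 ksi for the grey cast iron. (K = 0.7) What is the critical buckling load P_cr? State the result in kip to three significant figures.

Buckling occurs about the weak axis: I_min = h·b³/12 with b = 7.25 in (the shorter side).
I_min = 10.3×7.25³/12 = 327.1 in⁴
Effective length L_e = K·L = 0.7 × 299 = 209.3 in
P_cr = π²EI / L_e² = π² × 22500×10³ × 327.1 / 209.3² = 1.658×10^6 lb

P_cr ≈ 1660 kip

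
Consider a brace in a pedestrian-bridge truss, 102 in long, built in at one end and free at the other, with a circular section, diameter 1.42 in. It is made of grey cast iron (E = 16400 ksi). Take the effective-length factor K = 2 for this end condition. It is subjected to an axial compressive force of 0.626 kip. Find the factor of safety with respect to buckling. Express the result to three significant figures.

I = πd⁴/64 = π×1.42⁴/64 = 0.1996 in⁴
Effective length L_e = K·L = 2 × 102 = 204.0 in
P_cr = π²EI / L_e² = π² × 16400×10³ × 0.1996 / 204.0² = 776.3 lb
Factor of safety n = P_cr / P = 0.77626 / 0.626 = 1.24

n ≈ 1.24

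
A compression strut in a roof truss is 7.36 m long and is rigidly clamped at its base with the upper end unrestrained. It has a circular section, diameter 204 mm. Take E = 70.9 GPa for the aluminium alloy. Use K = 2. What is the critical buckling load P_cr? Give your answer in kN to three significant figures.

P_cr ≈ 275 kN

I = πd⁴/64 = π×204⁴/64 = 8.501×10^7 mm⁴
I = 8.501×10^7 mm⁴ = 8.501×10^-5 m⁴
Effective length L_e = K·L = 2 × 7.36 = 14.72 m
P_cr = π²EI / L_e² = π² × 70.9×10⁹ × 8.501×10^-5 / 14.72² = 2.745×10^5 N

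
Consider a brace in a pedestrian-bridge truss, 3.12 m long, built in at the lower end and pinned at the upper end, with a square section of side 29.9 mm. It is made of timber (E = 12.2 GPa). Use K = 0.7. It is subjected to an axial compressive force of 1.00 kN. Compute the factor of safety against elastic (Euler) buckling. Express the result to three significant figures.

n ≈ 1.68

I = a⁴/12 = 29.9⁴/12 = 6.660×10^4 mm⁴
I = 6.660×10^4 mm⁴ = 6.660×10^-8 m⁴
Effective length L_e = K·L = 0.7 × 3.12 = 2.184 m
P_cr = π²EI / L_e² = π² × 12.2×10⁹ × 6.660×10^-8 / 2.184² = 1.681×10^3 N
Factor of safety n = P_cr / P = 1.6813 / 1.00 = 1.68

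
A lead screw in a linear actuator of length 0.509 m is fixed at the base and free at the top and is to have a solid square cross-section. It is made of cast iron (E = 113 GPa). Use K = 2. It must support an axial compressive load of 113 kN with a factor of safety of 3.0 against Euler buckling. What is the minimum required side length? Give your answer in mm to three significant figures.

Required P_cr = n·P = 3.0 × 113 = 339.0 kN
L_e = K·L = 2 × 0.509 = 1.018 m
Required I = P_cr·L_e²/(π²E) = 3.390×10^5 × 1.018² / (π² × 1.13×10^11) = 3.150×10^-7 m⁴
I_req = 3.150×10^5 mm⁴
Solid square: I = a⁴/12  ⇒  a = (12I)^(1/4) = (12×3.150×10^5)^(1/4) = 44.1 mm

a ≈ 44.1 mm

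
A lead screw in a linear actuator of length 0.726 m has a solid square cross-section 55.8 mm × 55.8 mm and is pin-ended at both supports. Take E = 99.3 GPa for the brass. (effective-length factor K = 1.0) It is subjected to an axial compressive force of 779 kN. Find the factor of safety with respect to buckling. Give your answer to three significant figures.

I = a⁴/12 = 55.8⁴/12 = 8.079×10^5 mm⁴
I = 8.079×10^5 mm⁴ = 8.079×10^-7 m⁴
Effective length L_e = K·L = 1 × 0.726 = 0.7260 m
P_cr = π²EI / L_e² = π² × 99.3×10⁹ × 8.079×10^-7 / 0.7260² = 1.502×10^6 N
Factor of safety n = P_cr / P = 1502.2 / 779 = 1.93

n ≈ 1.93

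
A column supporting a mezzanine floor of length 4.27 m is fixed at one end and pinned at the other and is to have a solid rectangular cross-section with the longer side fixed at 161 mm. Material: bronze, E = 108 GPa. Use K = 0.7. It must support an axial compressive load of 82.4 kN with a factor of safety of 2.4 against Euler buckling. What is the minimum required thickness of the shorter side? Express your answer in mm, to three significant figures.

Required P_cr = n·P = 2.4 × 82.4 = 197.8 kN
L_e = K·L = 0.7 × 4.27 = 2.989 m
Required I = P_cr·L_e²/(π²E) = 1.978×10^5 × 2.989² / (π² × 1.08×10^11) = 1.658×10^-6 m⁴
I_req = 1.658×10^6 mm⁴
Rectangle, weak axis: I_min = h·b³/12 with h = 161 mm fixed  ⇒  b = (12I/h)^(1/3) = 49.8 mm

b ≈ 49.8 mm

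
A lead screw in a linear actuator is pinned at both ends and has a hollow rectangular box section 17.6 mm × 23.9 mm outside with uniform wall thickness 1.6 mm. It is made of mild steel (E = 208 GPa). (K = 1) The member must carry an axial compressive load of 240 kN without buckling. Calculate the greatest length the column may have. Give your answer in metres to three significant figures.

Inner dimensions: h_i = 23.9 − 2×1.6 = 20.70 mm, b_i = 17.6 − 2×1.6 = 14.40 mm
Weak-axis I_min = (h_o·b_o³ − h_i·b_i³)/12 with b_o = 17.6, b_i = 14.40 mm (shorter outer/inner sides).
I_min = (23.9×17.6³ − 20.70×14.40³)/12 = 5.707×10^3 mm⁴
I = 5.707×10^-9 m⁴
At the buckling limit P_cr = P = 2.400×10^5 N
From P_cr = π²EI/(K·L)²:  L = (1/K)·√(π²EI/P_cr) = (1/1)·√(π²×2.08×10^11×5.707×10^-9/2.400×10^5)
L = 0.221 m

L_max ≈ 0.221 m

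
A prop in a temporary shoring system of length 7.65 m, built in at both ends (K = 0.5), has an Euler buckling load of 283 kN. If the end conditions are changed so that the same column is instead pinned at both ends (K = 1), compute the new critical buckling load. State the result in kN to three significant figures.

P_cr ∝ 1/K², so P_cr,new = P_cr,old × (K_old/K_new)² = 283 × (0.5/1)²
= 283 × 0.2500 = 70.8 kN

P_cr ≈ 70.8 kN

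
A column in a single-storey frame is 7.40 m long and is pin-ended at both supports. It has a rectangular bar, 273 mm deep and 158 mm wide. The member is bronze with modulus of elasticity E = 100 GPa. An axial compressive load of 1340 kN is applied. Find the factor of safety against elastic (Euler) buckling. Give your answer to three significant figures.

Buckling occurs about the weak axis: I_min = h·b³/12 with b = 158 mm (the shorter side).
I_min = 273×158³/12 = 8.973×10^7 mm⁴
I = 8.973×10^7 mm⁴ = 8.973×10^-5 m⁴
Effective length L_e = K·L = 1 × 7.40 = 7.400 m
P_cr = π²EI / L_e² = π² × 100×10⁹ × 8.973×10^-5 / 7.400² = 1.617×10^6 N
Factor of safety n = P_cr / P = 1617.3 / 1340 = 1.21

n ≈ 1.21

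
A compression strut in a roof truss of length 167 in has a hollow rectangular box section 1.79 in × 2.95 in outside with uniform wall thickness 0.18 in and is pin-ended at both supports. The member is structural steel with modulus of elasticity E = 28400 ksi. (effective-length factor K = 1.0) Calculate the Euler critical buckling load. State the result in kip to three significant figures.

Inner dimensions: h_i = 2.95 − 2×0.18 = 2.590 in, b_i = 1.79 − 2×0.18 = 1.430 in
Weak-axis I_min = (h_o·b_o³ − h_i·b_i³)/12 with b_o = 1.79, b_i = 1.430 in (shorter outer/inner sides).
I_min = (2.95×1.79³ − 2.590×1.430³)/12 = 0.7788 in⁴
Effective length L_e = K·L = 1 × 167 = 167.0 in
P_cr = π²EI / L_e² = π² × 28400×10³ × 0.7788 / 167.0² = 7.827×10^3 lb

P_cr ≈ 7.83 kip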